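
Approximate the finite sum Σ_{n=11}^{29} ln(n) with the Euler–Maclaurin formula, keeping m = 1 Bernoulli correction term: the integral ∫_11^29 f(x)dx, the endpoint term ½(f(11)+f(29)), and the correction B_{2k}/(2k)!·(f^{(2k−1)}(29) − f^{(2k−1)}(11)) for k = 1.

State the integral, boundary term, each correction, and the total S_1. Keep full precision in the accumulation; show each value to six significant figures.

S_1 ≈ 56.1526

∫_11^29 ln(x) dx evaluates to 53.2747.
Endpoint term: (f(11) + f(29))/2 = (2.39790 + 3.36730)/2 = 2.88260.
Running total after boundary: 56.1573.
Correction k=1: B_{2}/2! · (f^{(1)}(29) − f^{(1)}(11)) = 1/12 · (0.0344828 − 0.0909091) = -0.00470219.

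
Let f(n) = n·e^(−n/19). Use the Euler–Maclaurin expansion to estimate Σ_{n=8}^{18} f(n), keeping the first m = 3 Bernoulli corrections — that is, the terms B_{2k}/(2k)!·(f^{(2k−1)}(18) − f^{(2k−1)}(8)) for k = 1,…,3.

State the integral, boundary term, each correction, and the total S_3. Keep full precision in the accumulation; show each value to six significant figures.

S_3 ≈ 70.2003

Integral: ∫_8^18 x·e^(−x/19) dx = 64.1150.
Boundary: ½(f(8) + f(18)) = ½(5.25084 + 6.97968) = 6.11526.
Integral + boundary = 70.2303.
k=1: B_{2}/(2)! × [f^{(1)}(18) − f^{(1)}(8)] = 1/12 × (0.0204084 − 0.379995) = -0.0299656.
Partial sum through k=1: 70.2003.
k=2: B_{4}/(4)! × [f^{(3)}(18) − f^{(3)}(8)] = −1/720 × (0.00220479 − 0.00468894) = 3.45021e-06.
Partial sum through k=2: 70.2003.
k=3: B_{6}/(6)! × [f^{(5)}(18) − f^{(5)}(8)] = 1/30240 × (1.20583e-05 − 2.30617e-05) = -3.63868e-10.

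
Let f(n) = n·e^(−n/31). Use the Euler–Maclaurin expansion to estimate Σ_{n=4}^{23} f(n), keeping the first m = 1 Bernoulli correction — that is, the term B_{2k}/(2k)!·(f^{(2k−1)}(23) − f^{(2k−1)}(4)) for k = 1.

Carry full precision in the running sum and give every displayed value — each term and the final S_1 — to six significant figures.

∫_4^23 x·e^(−x/31) dx evaluates to 156.512.
Endpoint term: (f(4) + f(23))/2 = (3.51578 + 10.9524)/2 = 7.23409.
Running total after boundary: 163.746.
Correction k=1: B_{2}/2! · (f^{(1)}(23) − f^{(1)}(4)) = 1/12 · (0.122888 − 0.765533) = -0.0535538.

S_1 ≈ 163.692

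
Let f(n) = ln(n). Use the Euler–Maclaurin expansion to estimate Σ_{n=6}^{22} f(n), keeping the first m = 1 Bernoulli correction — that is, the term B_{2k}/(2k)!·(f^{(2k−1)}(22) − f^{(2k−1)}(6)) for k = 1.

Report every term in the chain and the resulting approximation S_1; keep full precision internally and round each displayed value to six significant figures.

The integral term ∫_6^22 ln(x) dx = 41.2524.
Boundary: ½(f(6) + f(22)) = ½(1.79176 + 3.09104) = 2.44140.
Integral + boundary = 43.6938.
k=1: B_{2}/(2)! × [f^{(1)}(22) − f^{(1)}(6)] = 1/12 × (0.0454545 − 0.166667) = -0.0101010.

S_1 ≈ 43.6837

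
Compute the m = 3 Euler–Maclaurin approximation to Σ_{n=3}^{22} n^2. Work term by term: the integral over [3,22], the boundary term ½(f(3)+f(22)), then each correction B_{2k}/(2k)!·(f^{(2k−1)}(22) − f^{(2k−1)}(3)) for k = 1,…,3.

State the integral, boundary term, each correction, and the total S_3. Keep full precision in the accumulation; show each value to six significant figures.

S_3 ≈ 3790.00

The integral term ∫_3^22 x^2 dx = 3540.33.
Boundary: ½(f(3) + f(22)) = ½(9.00000 + 484.000) = 246.500.
Integral + boundary = 3786.83.
Correction k=1: B_{2}/2! · (f^{(1)}(22) − f^{(1)}(3)) = 1/12 · (44.0000 − 6.00000) = 3.16667.
After k=1: 3790.00.
Correction k=2: B_{4}/4! · (f^{(3)}(22) − f^{(3)}(3)) = −1/720 · (0.00000 − 0.00000) = 0.00000.
After k=2: 3790.00.
Correction k=3: B_{6}/6! · (f^{(5)}(22) − f^{(5)}(3)) = 1/30240 · (0.00000 − 0.00000) = 0.00000.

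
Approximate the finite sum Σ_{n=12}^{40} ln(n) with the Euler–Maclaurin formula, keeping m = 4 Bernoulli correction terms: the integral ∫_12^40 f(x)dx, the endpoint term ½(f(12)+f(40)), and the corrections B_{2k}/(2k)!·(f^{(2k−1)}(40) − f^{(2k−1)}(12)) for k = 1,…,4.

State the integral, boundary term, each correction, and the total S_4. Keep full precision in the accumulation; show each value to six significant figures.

Integral: ∫_12^40 ln(x) dx = 89.7363.
Boundary: ½(f(12) + f(40)) = ½(2.48491 + 3.68888) = 3.08689.
Integral + boundary = 92.8232.
Order-1 term: 1/12 · (0.0250000 − 0.0833333) = -0.00486111.
Partial sum through k=1: 92.8183.
Order-2 term: −1/720 · (3.12500e-05 − 0.00115741) = 1.56411e-06.
Partial sum through k=2: 92.8183.
Order-3 term: 1/30240 · (2.34375e-07 − 9.64506e-05) = -3.18175e-09.
Partial sum through k=3: 92.8183.
Order-4 term: −1/1209600 · (4.39453e-09 − 2.00939e-05) = 1.66084e-11.

S_4 ≈ 92.8183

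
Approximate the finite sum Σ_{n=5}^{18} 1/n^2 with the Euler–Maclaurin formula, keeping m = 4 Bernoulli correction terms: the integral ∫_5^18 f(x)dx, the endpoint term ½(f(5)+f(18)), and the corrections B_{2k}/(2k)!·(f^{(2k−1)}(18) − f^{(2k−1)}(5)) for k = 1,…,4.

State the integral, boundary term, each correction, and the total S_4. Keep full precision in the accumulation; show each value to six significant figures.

S_4 ≈ 0.167282

Integral: ∫_5^18 1/x^2 dx = 0.144444.
Endpoint term: (f(5) + f(18))/2 = (0.0400000 + 0.00308642)/2 = 0.0215432.
Integral + boundary = 0.165988.
Order-1 term: 1/12 · (-0.000342936 − (-0.0160000)) = 0.00130476.
After k=1: 0.167292.
Order-2 term: −1/720 · (-1.27013e-05 − (-0.00768000)) = -1.06490e-05.
After k=2: 0.167282.
Order-3 term: 1/30240 · (-1.17605e-06 − (-0.00921600)) = 3.04723e-07.
After k=3: 0.167282.
Order-4 term: −1/1209600 · (-2.03268e-07 − (-0.0206438)) = -1.70665e-08.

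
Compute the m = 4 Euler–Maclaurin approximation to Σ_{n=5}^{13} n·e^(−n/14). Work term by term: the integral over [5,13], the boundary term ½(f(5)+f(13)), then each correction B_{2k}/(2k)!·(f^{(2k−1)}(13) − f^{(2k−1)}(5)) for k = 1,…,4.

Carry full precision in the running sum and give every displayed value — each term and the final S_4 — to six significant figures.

S_4 ≈ 41.0407

The integral term ∫_5^13 x·e^(−x/14) dx = 36.7584.
Endpoint term: (f(5) + f(13))/2 = (3.49836 + 5.13653)/2 = 4.31745.
Integral + boundary = 41.0758.
k=1: B_{2}/(2)! × [f^{(1)}(13) − f^{(1)}(5)] = 1/12 × (0.0282227 − 0.449789) = -0.0351306.
Running total after k=1: 41.0407.
k=2: B_{4}/(4)! × [f^{(3)}(13) − f^{(3)}(5)] = −1/720 × (0.00417581 − 0.00943436) = 7.30355e-06.
Running total after k=2: 41.0407.
k=3: B_{6}/(6)! × [f^{(5)}(13) − f^{(5)}(5)] = 1/30240 × (4.18756e-05 − 8.45606e-05) = -1.41154e-09.
Running total after k=3: 41.0407.
k=4: B_{8}/(8)! × [f^{(7)}(13) − f^{(7)}(5)] = −1/1209600 × (3.18603e-07 − 6.17279e-07) = 2.46922e-13.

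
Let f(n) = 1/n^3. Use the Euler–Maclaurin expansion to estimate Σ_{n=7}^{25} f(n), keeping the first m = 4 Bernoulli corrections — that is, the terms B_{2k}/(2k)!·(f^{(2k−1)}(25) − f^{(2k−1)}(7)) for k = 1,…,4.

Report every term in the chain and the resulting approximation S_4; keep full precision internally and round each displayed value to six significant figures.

S_4 ≈ 0.0109966

∫_7^25 1/x^3 dx evaluates to 0.00940408.
Endpoint term: (f(7) + f(25))/2 = (0.00291545 + 6.40000e-05)/2 = 0.00148973.
So far: 0.0108938.
k=1: B_{2}/(2)! × [f^{(1)}(25) − f^{(1)}(7)] = 1/12 × (-7.68000e-06 − (-0.00124948)) = 0.000103483.
Running total after k=1: 0.0109973.
k=2: B_{4}/(4)! × [f^{(3)}(25) − f^{(3)}(7)] = −1/720 × (-2.45760e-07 − (-0.000509992)) = -7.07980e-07.
Running total after k=2: 0.0109966.
k=3: B_{6}/(6)! × [f^{(5)}(25) − f^{(5)}(7)] = 1/30240 × (-1.65151e-08 − (-0.000437136)) = 1.44550e-08.
Running total after k=3: 0.0109966.
k=4: B_{8}/(8)! × [f^{(7)}(25) − f^{(7)}(7)] = −1/1209600 × (-1.90254e-09 − (-0.000642322)) = -5.31018e-10.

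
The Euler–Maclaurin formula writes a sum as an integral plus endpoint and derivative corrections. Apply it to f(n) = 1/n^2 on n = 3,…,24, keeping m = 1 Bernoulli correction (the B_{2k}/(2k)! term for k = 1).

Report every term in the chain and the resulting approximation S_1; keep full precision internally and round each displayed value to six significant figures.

S_1 ≈ 0.354251

The integral term ∫_3^24 1/x^2 dx = 0.291667.
½[f(3) + f(24)] = ½[0.111111 + 0.00173611] = 0.0564236.
Running total after boundary: 0.348090.
Order-1 term: 1/12 · (-0.000144676 − (-0.0740741)) = 0.00616078.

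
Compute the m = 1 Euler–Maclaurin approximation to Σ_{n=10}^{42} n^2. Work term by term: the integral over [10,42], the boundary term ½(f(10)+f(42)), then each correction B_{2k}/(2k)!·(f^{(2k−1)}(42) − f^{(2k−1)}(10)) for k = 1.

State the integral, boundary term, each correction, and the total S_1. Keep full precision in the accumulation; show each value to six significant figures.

The integral term ∫_10^42 x^2 dx = 24362.7.
½[f(10) + f(42)] = ½[100.000 + 1764.00] = 932.000.
Integral + boundary = 25294.7.
k=1: B_{2}/(2)! × [f^{(1)}(42) − f^{(1)}(10)] = 1/12 × (84.0000 − 20.0000) = 5.33333.

S_1 ≈ 25300.0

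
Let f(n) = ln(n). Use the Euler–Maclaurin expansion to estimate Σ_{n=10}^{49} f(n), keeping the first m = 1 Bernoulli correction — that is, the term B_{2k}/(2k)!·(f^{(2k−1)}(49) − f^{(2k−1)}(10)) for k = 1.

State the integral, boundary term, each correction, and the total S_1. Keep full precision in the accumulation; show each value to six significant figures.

S_1 ≈ 131.764

The integral term ∫_10^49 ln(x) dx = 128.673.
Boundary: ½(f(10) + f(49)) = ½(2.30259 + 3.89182) = 3.09720.
Integral + boundary = 131.771.
k=1: B_{2}/(2)! × [f^{(1)}(49) − f^{(1)}(10)] = 1/12 × (0.0204082 − 0.100000) = -0.00663265.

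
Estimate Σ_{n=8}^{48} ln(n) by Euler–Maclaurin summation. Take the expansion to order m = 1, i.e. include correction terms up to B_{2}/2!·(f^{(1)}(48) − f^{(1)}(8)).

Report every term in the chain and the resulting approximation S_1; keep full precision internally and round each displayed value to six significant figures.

Integral: ∫_8^48 ln(x) dx = 129.182.
½[f(8) + f(48)] = ½[2.07944 + 3.87120] = 2.97532.
Running total after boundary: 132.157.
k=1: B_{2}/(2)! × [f^{(1)}(48) − f^{(1)}(8)] = 1/12 × (0.0208333 − 0.125000) = -0.00868056.

S_1 ≈ 132.149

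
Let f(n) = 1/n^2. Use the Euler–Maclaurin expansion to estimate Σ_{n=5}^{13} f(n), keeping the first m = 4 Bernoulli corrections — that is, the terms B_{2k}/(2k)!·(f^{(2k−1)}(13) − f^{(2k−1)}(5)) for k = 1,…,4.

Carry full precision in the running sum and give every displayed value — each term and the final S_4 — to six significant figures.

Integral: ∫_5^13 1/x^2 dx = 0.123077.
Boundary: ½(f(5) + f(13)) = ½(0.0400000 + 0.00591716) = 0.0229586.
Running total after boundary: 0.146036.
Order-1 term: 1/12 · (-0.000910332 − (-0.0160000)) = 0.00125747.
After k=1: 0.147293.
Order-2 term: −1/720 · (-6.46390e-05 − (-0.00768000)) = -1.05769e-05.
After k=2: 0.147282.
Order-3 term: 1/30240 · (-1.14744e-05 − (-0.00921600)) = 3.04382e-07.
After k=3: 0.147283.
Order-4 term: −1/1209600 · (-3.80216e-06 − (-0.0206438)) = -1.70635e-08.

S_4 ≈ 0.147283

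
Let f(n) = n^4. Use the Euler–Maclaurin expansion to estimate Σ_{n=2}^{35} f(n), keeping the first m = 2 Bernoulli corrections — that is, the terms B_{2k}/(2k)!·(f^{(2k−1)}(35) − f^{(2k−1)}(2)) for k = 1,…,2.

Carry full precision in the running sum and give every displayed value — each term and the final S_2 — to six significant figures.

S_2 ≈ 1.12690e+07

The integral term ∫_2^35 x^4 dx = 1.05044e+07.
Endpoint term: (f(2) + f(35))/2 = (16.0000 + 1.50062e+06)/2 = 750320.
Running total after boundary: 1.12547e+07.
Order-1 term: 1/12 · (171500 − 32.0000) = 14289.0.
After k=1: 1.12690e+07.
Order-2 term: −1/720 · (840.000 − 48.0000) = -1.10000.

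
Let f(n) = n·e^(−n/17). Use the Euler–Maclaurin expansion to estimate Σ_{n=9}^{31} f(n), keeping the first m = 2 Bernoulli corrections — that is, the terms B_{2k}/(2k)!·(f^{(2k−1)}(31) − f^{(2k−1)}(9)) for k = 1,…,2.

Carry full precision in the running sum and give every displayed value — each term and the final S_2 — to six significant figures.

S_2 ≈ 133.688

Integral: ∫_9^31 x·e^(−x/17) dx = 128.569.
½[f(9) + f(31)] = ½[5.30056 + 5.00510] = 5.15283.
Running total after boundary: 133.722.
Order-1 term: 1/12 · (-0.132963 − 0.277154) = -0.0341764.
After k=1: 133.688.
Order-2 term: −1/720 · (0.000657256 − 0.00503480) = 6.07992e-06.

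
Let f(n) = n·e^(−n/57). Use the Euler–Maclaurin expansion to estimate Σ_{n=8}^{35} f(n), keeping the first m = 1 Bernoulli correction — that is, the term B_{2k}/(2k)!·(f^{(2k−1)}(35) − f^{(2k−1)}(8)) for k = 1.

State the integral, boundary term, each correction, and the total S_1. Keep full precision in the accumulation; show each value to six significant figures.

S_1 ≈ 394.886

Integral: ∫_8^35 x·e^(−x/57) dx = 381.984.
Boundary: ½(f(8) + f(35)) = ½(6.95243 + 18.9407) = 12.9466.
Integral + boundary = 394.931.
Correction k=1: B_{2}/2! · (f^{(1)}(35) − f^{(1)}(8)) = 1/12 · (0.208870 − 0.747081) = -0.0448509.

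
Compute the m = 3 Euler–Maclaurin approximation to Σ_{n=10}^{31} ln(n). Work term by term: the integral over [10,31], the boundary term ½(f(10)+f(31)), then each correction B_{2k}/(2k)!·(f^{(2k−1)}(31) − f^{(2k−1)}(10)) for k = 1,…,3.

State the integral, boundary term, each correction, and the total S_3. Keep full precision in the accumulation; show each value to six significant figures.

The integral term ∫_10^31 ln(x) dx = 62.4278.
Endpoint term: (f(10) + f(31))/2 = (2.30259 + 3.43399)/2 = 2.86829.
Integral + boundary = 65.2960.
Correction k=1: B_{2}/2! · (f^{(1)}(31) − f^{(1)}(10)) = 1/12 · (0.0322581 − 0.100000) = -0.00564516.
After k=1: 65.2904.
Correction k=2: B_{4}/4! · (f^{(3)}(31) − f^{(3)}(10)) = −1/720 · (6.71344e-05 − 0.00200000) = 2.68454e-06.
After k=2: 65.2904.
Correction k=3: B_{6}/6! · (f^{(5)}(31) − f^{(5)}(10)) = 1/30240 · (8.38306e-07 − 0.000240000) = -7.90879e-09.

S_3 ≈ 65.2904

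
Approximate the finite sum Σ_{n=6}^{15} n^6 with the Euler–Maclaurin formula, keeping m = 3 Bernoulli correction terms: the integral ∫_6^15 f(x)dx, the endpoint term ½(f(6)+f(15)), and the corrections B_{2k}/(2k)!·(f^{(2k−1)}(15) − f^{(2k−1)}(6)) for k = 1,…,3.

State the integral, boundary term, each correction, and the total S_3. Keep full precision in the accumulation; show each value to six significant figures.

∫_6^15 x^6 dx evaluates to 2.43685e+07.
Boundary: ½(f(6) + f(15)) = ½(46656.0 + 1.13906e+07) = 5.71864e+06.
So far: 3.00871e+07.
Order-1 term: 1/12 · (4.55625e+06 − 46656.0) = 375800.
Partial sum through k=1: 3.04629e+07.
Order-2 term: −1/720 · (405000 − 25920.0) = -526.500.
Partial sum through k=2: 3.04624e+07.
Order-3 term: 1/30240 · (10800.0 − 4320.00) = 0.214286.

S_3 ≈ 3.04624e+07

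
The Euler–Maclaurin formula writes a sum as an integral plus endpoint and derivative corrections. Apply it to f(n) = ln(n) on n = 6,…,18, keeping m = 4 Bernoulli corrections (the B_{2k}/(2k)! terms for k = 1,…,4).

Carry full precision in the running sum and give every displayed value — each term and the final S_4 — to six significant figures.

Integral: ∫_6^18 ln(x) dx = 29.2761.
Boundary: ½(f(6) + f(18)) = ½(1.79176 + 2.89037) = 2.34107.
Integral + boundary = 31.6172.
k=1: B_{2}/(2)! × [f^{(1)}(18) − f^{(1)}(6)] = 1/12 × (0.0555556 − 0.166667) = -0.00925926.
Running total after k=1: 31.6079.
k=2: B_{4}/(4)! × [f^{(3)}(18) − f^{(3)}(6)] = −1/720 × (0.000342936 − 0.00925926) = 1.23838e-05.
Running total after k=2: 31.6080.
k=3: B_{6}/(6)! × [f^{(5)}(18) − f^{(5)}(6)] = 1/30240 × (1.27013e-05 − 0.00308642) = -1.01644e-07.
Running total after k=3: 31.6080.
k=4: B_{8}/(8)! × [f^{(7)}(18) − f^{(7)}(6)] = −1/1209600 × (1.17605e-06 − 0.00257202) = 2.12536e-09.

S_4 ≈ 31.6080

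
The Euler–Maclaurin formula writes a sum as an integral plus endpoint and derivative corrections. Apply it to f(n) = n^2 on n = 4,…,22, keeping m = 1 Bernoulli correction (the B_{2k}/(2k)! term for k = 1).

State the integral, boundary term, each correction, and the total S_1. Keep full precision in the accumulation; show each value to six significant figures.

∫_4^22 x^2 dx evaluates to 3528.00.
Endpoint term: (f(4) + f(22))/2 = (16.0000 + 484.000)/2 = 250.000.
Integral + boundary = 3778.00.
Correction k=1: B_{2}/2! · (f^{(1)}(22) − f^{(1)}(4)) = 1/12 · (44.0000 − 8.00000) = 3.00000.

S_1 ≈ 3781.00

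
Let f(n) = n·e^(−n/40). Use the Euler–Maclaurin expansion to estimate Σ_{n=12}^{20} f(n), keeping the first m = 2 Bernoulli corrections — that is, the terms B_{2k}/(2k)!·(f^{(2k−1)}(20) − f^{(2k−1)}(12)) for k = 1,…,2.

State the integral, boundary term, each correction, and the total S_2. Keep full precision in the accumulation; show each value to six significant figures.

The integral term ∫_12^20 x·e^(−x/40) dx = 85.2283.
½[f(12) + f(20)] = ½[8.88982 + 12.1306] = 10.5102.
So far: 95.7385.
k=1: B_{2}/(2)! × [f^{(1)}(20) − f^{(1)}(12)] = 1/12 × (0.303265 − 0.518573) = -0.0179423.
After k=1: 95.7206.
k=2: B_{4}/(4)! × [f^{(3)}(20) − f^{(3)}(12)] = −1/720 × (0.000947704 − 0.00125013) = 4.20037e-07.

S_2 ≈ 95.7206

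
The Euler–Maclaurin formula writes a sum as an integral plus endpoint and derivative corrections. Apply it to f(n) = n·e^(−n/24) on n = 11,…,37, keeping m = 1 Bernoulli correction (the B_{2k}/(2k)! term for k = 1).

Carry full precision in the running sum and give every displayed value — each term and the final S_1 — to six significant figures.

∫_11^37 x·e^(−x/24) dx evaluates to 217.832.
Boundary: ½(f(11) + f(37)) = ½(6.95570 + 7.91889) = 7.43730.
Running total after boundary: 225.269.
Correction k=1: B_{2}/2! · (f^{(1)}(37) − f^{(1)}(11)) = 1/12 · (-0.115930 − 0.342516) = -0.0382038.

S_1 ≈ 225.231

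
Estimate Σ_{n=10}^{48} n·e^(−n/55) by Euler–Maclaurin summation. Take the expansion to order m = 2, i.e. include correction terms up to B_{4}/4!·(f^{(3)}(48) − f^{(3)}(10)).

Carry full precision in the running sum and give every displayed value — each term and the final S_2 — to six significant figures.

S_2 ≈ 627.914

Integral: ∫_10^48 x·e^(−x/55) dx = 613.770.
½[f(10) + f(48)] = ½[8.33753 + 20.0549] = 14.1962.
So far: 627.966.
Order-1 term: 1/12 · (0.0531759 − 0.682161) = -0.0524155.
Partial sum through k=1: 627.914.
Order-2 term: −1/720 · (0.000293817 − 0.000776750) = 6.70739e-07.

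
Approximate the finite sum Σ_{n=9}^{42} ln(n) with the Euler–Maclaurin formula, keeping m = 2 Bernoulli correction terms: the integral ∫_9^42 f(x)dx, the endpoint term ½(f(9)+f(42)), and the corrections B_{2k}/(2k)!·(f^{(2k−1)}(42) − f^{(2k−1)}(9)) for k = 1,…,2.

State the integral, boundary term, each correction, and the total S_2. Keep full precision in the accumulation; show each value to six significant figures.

Integral: ∫_9^42 ln(x) dx = 104.207.
Boundary: ½(f(9) + f(42)) = ½(2.19722 + 3.73767) = 2.96745.
Integral + boundary = 107.175.
Order-1 term: 1/12 · (0.0238095 − 0.111111) = -0.00727513.
Running total after k=1: 107.167.
Order-2 term: −1/720 · (2.69949e-05 − 0.00274348) = 3.77290e-06.

S_2 ≈ 107.167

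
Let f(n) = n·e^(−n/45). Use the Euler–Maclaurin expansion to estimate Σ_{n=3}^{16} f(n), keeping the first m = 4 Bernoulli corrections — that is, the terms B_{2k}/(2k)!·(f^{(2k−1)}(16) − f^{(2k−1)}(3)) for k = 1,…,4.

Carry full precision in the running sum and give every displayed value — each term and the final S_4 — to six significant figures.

∫_3^16 x·e^(−x/45) dx evaluates to 97.0430.
Boundary: ½(f(3) + f(16)) = ½(2.80652 + 11.2125) = 7.00953.
Running total after boundary: 104.053.
Order-1 term: 1/12 · (0.451616 − 0.873140) = -0.0351270.
Running total after k=1: 104.017.
Order-2 term: −1/720 · (0.000915153 − 0.00135514) = 6.11090e-07.
Running total after k=2: 104.017.
Order-3 term: 1/30240 · (7.93721e-07 − 1.12548e-06) = -1.09708e-11.
Running total after k=3: 104.017.
Order-4 term: −1/1209600 · (5.60748e-10 − 7.81113e-10) = 1.82180e-16.

S_4 ≈ 104.017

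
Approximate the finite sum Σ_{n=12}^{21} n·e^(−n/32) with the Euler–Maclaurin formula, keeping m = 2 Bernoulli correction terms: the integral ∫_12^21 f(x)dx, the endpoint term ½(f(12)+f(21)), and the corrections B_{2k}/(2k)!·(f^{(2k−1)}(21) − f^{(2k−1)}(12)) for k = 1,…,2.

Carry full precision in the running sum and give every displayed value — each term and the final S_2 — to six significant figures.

The integral term ∫_12^21 x·e^(−x/32) dx = 87.8301.
Boundary: ½(f(12) + f(21)) = ½(8.24747 + 10.8947) = 9.57106.
Running total after boundary: 97.4012.
Correction k=1: B_{2}/2! · (f^{(1)}(21) − f^{(1)}(12)) = 1/12 · (0.178335 − 0.429556) = -0.0209351.
Running total after k=1: 97.3802.
Correction k=2: B_{4}/4! · (f^{(3)}(21) − f^{(3)}(12)) = −1/720 · (0.00118742 − 0.00176185) = 7.97815e-07.

S_2 ≈ 97.3802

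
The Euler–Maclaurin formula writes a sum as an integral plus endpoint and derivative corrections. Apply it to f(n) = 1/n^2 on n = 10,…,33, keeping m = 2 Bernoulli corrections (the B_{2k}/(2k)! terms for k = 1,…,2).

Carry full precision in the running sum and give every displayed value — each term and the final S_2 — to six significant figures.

S_2 ≈ 0.0753178

∫_10^33 1/x^2 dx evaluates to 0.0696970.
Boundary: ½(f(10) + f(33)) = ½(0.0100000 + 0.000918274) = 0.00545914.
So far: 0.0751561.
Order-1 term: 1/12 · (-5.56529e-05 − (-0.00200000)) = 0.000162029.
Partial sum through k=1: 0.0753181.
Order-2 term: −1/720 · (-6.13256e-07 − (-0.000240000)) = -3.32482e-07.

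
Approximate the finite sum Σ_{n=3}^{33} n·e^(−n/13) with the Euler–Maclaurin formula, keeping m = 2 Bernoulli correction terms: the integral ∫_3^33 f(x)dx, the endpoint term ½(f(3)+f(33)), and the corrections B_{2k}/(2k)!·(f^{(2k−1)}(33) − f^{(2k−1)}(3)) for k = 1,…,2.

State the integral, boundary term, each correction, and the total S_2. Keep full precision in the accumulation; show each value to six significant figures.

S_2 ≈ 120.334

The integral term ∫_3^33 x·e^(−x/13) dx = 117.901.
½[f(3) + f(33)] = ½[2.38177 + 2.60660] = 2.49418.
Running total after boundary: 120.395.
Order-1 term: 1/12 · (-0.121520 − 0.610710) = -0.0610191.
After k=1: 120.334.
Order-2 term: −1/720 · (0.000215716 − 0.0130092) = 1.77687e-05.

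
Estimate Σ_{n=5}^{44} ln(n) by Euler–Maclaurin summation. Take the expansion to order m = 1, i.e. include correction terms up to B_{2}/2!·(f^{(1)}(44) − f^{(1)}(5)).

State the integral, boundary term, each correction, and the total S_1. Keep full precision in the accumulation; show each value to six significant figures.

S_1 ≈ 122.139

Integral: ∫_5^44 ln(x) dx = 119.457.
Boundary: ½(f(5) + f(44)) = ½(1.60944 + 3.78419) = 2.69681.
Integral + boundary = 122.154.
Correction k=1: B_{2}/2! · (f^{(1)}(44) − f^{(1)}(5)) = 1/12 · (0.0227273 − 0.200000) = -0.0147727.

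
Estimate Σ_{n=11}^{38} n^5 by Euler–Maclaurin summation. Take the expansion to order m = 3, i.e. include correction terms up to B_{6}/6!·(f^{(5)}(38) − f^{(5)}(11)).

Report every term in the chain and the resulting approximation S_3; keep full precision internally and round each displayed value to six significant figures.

S_3 ≈ 5.42088e+08

Integral: ∫_11^38 x^5 dx = 5.01527e+08.
Boundary: ½(f(11) + f(38)) = ½(161051 + 7.92352e+07) = 3.96981e+07.
Running total after boundary: 5.41226e+08.
Correction k=1: B_{2}/2! · (f^{(1)}(38) − f^{(1)}(11)) = 1/12 · (1.04257e+07 − 73205.0) = 862706.
After k=1: 5.42088e+08.
Correction k=2: B_{4}/4! · (f^{(3)}(38) − f^{(3)}(11)) = −1/720 · (86640.0 − 7260.00) = -110.250.
After k=2: 5.42088e+08.
Correction k=3: B_{6}/6! · (f^{(5)}(38) − f^{(5)}(11)) = 1/30240 · (120.000 − 120.000) = 0.00000.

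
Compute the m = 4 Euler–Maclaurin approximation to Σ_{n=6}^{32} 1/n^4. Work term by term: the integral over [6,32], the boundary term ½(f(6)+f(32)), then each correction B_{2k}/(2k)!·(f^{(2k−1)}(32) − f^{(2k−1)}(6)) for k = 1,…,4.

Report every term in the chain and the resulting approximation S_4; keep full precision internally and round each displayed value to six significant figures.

S_4 ≈ 0.00196160

Integral: ∫_6^32 1/x^4 dx = 0.00153304.
Endpoint term: (f(6) + f(32))/2 = (0.000771605 + 9.53674e-07)/2 = 0.000386279.
Running total after boundary: 0.00191932.
k=1: B_{2}/(2)! × [f^{(1)}(32) − f^{(1)}(6)] = 1/12 × (-1.19209e-07 − (-0.000514403)) = 4.28570e-05.
After k=1: 0.00196217.
k=2: B_{4}/(4)! × [f^{(3)}(32) − f^{(3)}(6)] = −1/720 × (-3.49246e-09 − (-0.000428669)) = -5.95369e-07.
After k=2: 0.00196158.
k=3: B_{6}/(6)! × [f^{(5)}(32) − f^{(5)}(6)] = 1/30240 × (-1.90994e-10 − (-0.000666819)) = 2.20509e-08.
After k=3: 0.00196160.
k=4: B_{8}/(8)! × [f^{(7)}(32) − f^{(7)}(6)] = −1/1209600 × (-1.67866e-11 − (-0.00166705)) = -1.37818e-09.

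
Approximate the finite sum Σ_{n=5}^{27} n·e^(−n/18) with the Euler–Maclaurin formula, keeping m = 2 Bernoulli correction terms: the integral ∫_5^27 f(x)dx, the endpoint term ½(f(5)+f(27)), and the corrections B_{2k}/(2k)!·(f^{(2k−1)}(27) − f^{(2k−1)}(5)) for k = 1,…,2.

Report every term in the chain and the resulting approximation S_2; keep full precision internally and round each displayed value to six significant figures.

Integral: ∫_5^27 x·e^(−x/18) dx = 132.855.
Boundary: ½(f(5) + f(27)) = ½(3.78733 + 6.02451) = 4.90592.
Integral + boundary = 137.761.
k=1: B_{2}/(2)! × [f^{(1)}(27) − f^{(1)}(5)] = 1/12 × (-0.111565 − 0.547058) = -0.0548853.
Running total after k=1: 137.706.
k=2: B_{4}/(4)! × [f^{(3)}(27) − f^{(3)}(5)] = −1/720 × (0.00103301 − 0.00636416) = 7.40438e-06.

S_2 ≈ 137.706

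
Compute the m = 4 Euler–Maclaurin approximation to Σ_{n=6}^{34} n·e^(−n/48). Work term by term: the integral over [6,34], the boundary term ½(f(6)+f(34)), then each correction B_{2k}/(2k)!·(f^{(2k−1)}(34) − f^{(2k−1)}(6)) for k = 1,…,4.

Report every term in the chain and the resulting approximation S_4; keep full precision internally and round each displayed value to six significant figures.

S_4 ≈ 360.060

∫_6^34 x·e^(−x/48) dx evaluates to 349.093.
Endpoint term: (f(6) + f(34))/2 = (5.29498 + 16.7438)/2 = 11.0194.
Running total after boundary: 360.112.
Correction k=1: B_{2}/2! · (f^{(1)}(34) − f^{(1)}(6)) = 1/12 · (0.143635 − 0.772185) = -0.0523791.
After k=1: 360.060.
Correction k=2: B_{4}/4! · (f^{(3)}(34) − f^{(3)}(6)) = −1/720 · (0.000489828 − 0.00110121) = 8.49136e-07.
After k=2: 360.060.
Correction k=3: B_{6}/6! · (f^{(5)}(34) − f^{(5)}(6)) = 1/30240 · (3.98140e-07 − 8.10444e-07) = -1.36344e-11.
After k=3: 360.060.
Correction k=4: B_{8}/8! · (f^{(7)}(34) − f^{(7)}(6)) = −1/1209600 · (2.53334e-10 − 4.96065e-10) = 2.00671e-16.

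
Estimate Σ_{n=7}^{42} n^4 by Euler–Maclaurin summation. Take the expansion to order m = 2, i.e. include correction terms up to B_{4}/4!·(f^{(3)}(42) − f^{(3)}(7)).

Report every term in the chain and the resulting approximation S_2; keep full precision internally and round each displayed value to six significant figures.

Integral: ∫_7^42 x^4 dx = 2.61349e+07.
½[f(7) + f(42)] = ½[2401.00 + 3.11170e+06] = 1.55705e+06.
Integral + boundary = 2.76919e+07.
k=1: B_{2}/(2)! × [f^{(1)}(42) − f^{(1)}(7)] = 1/12 × (296352 − 1372.00) = 24581.7.
Partial sum through k=1: 2.77165e+07.
k=2: B_{4}/(4)! × [f^{(3)}(42) − f^{(3)}(7)] = −1/720 × (1008.00 − 168.000) = -1.16667.

S_2 ≈ 2.77165e+07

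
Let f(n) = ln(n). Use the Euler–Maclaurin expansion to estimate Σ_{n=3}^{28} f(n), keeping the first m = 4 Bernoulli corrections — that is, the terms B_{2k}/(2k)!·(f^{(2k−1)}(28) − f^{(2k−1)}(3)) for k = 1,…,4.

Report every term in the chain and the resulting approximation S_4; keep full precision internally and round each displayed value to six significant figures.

S_4 ≈ 67.1966

Integral: ∫_3^28 ln(x) dx = 65.0059.
½[f(3) + f(28)] = ½[1.09861 + 3.33220] = 2.21541.
Integral + boundary = 67.2213.
Order-1 term: 1/12 · (0.0357143 − 0.333333) = -0.0248016.
After k=1: 67.1965.
Order-2 term: −1/720 · (9.11079e-05 − 0.0740741) = 0.000102754.
After k=2: 67.1966.
Order-3 term: 1/30240 · (1.39451e-06 − 0.0987654) = -3.26601e-06.
After k=3: 67.1966.
Order-4 term: −1/1209600 · (5.33613e-08 − 0.329218) = 2.72171e-07.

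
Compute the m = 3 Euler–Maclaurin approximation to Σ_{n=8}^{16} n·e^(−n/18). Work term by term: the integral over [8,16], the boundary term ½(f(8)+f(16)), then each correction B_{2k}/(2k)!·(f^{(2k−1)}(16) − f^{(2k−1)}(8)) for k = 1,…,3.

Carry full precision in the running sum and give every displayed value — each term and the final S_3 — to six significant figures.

The integral term ∫_8^16 x·e^(−x/18) dx = 48.4717.
Boundary: ½(f(8) + f(16)) = ½(5.12944 + 6.57780) = 5.85362.
Running total after boundary: 54.3253.
Order-1 term: 1/12 · (0.0456791 − 0.356211) = -0.0258777.
After k=1: 54.2994.
Order-2 term: −1/720 · (0.00267872 − 0.00505732) = 3.30362e-06.
After k=2: 54.2994.
Order-3 term: 1/30240 · (1.61001e-05 − 2.78248e-05) = -3.87719e-10.

S_3 ≈ 54.2994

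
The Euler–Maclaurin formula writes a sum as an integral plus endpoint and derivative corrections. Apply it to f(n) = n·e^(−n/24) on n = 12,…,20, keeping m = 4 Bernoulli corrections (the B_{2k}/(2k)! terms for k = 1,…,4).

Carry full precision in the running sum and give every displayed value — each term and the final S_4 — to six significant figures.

S_4 ≈ 73.0727

∫_12^20 x·e^(−x/24) dx evaluates to 65.1068.
½[f(12) + f(20)] = ½[7.27837 + 8.69196] = 7.98517.
So far: 73.0919.
k=1: B_{2}/(2)! × [f^{(1)}(20) − f^{(1)}(12)] = 1/12 × (0.0724330 − 0.303265) = -0.0192360.
After k=1: 73.0727.
k=2: B_{4}/(4)! × [f^{(3)}(20) − f^{(3)}(12)] = −1/720 × (0.00163477 − 0.00263251) = 1.38575e-06.
After k=2: 73.0727.
k=3: B_{6}/(6)! × [f^{(5)}(20) − f^{(5)}(12)] = 1/30240 × (5.45798e-06 − 8.22660e-06) = -9.15549e-11.
After k=3: 73.0727.
k=4: B_{8}/(8)! × [f^{(7)}(20) − f^{(7)}(12)] = −1/1209600 × (1.40240e-08 − 2.06300e-08) = 5.46131e-15.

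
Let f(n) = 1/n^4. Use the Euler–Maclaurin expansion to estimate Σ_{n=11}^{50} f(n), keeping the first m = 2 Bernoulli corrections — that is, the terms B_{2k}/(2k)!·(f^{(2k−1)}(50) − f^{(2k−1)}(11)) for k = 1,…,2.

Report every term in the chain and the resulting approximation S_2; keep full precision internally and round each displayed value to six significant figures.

S_2 ≈ 0.000284062

∫_11^50 1/x^4 dx evaluates to 0.000247772.
Boundary: ½(f(11) + f(50)) = ½(6.83013e-05 + 1.60000e-07) = 3.42307e-05.
Running total after boundary: 0.000282002.
Correction k=1: B_{2}/2! · (f^{(1)}(50) − f^{(1)}(11)) = 1/12 · (-1.28000e-08 − (-2.48369e-05)) = 2.06867e-06.
Running total after k=1: 0.000284071.
Correction k=2: B_{4}/4! · (f^{(3)}(50) − f^{(3)}(11)) = −1/720 · (-1.53600e-10 − (-6.15790e-06)) = -8.55242e-09.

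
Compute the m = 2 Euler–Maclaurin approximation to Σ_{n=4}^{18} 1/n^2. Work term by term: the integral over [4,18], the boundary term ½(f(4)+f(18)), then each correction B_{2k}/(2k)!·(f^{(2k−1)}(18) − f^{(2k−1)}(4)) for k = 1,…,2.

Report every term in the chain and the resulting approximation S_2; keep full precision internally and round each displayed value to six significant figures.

The integral term ∫_4^18 1/x^2 dx = 0.194444.
½[f(4) + f(18)] = ½[0.0625000 + 0.00308642] = 0.0327932.
So far: 0.227238.
Correction k=1: B_{2}/2! · (f^{(1)}(18) − f^{(1)}(4)) = 1/12 · (-0.000342936 − (-0.0312500)) = 0.00257559.
Running total after k=1: 0.229813.
Correction k=2: B_{4}/4! · (f^{(3)}(18) − f^{(3)}(4)) = −1/720 · (-1.27013e-05 − (-0.0234375)) = -3.25344e-05.

S_2 ≈ 0.229781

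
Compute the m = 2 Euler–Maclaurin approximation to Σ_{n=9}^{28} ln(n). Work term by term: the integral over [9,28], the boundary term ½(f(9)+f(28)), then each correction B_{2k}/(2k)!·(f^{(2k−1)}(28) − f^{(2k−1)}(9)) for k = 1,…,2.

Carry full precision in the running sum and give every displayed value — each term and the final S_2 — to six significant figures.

S_2 ≈ 57.2851

Integral: ∫_9^28 ln(x) dx = 54.5267.
Endpoint term: (f(9) + f(28))/2 = (2.19722 + 3.33220)/2 = 2.76471.
Running total after boundary: 57.2914.
k=1: B_{2}/(2)! × [f^{(1)}(28) − f^{(1)}(9)] = 1/12 × (0.0357143 − 0.111111) = -0.00628307.
Partial sum through k=1: 57.2851.
k=2: B_{4}/(4)! × [f^{(3)}(28) − f^{(3)}(9)] = −1/720 × (9.11079e-05 − 0.00274348) = 3.68386e-06.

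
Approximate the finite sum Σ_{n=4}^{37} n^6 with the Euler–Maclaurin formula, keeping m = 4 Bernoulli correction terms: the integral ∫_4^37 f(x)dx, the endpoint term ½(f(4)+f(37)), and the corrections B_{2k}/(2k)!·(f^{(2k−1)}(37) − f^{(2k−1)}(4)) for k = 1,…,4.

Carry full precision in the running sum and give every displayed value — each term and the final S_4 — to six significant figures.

S_4 ≈ 1.48792e+10

∫_4^37 x^6 dx evaluates to 1.35617e+10.
Endpoint term: (f(4) + f(37))/2 = (4096.00 + 2.56573e+09)/2 = 1.28287e+09.
Integral + boundary = 1.48446e+10.
k=1: B_{2}/(2)! × [f^{(1)}(37) − f^{(1)}(4)] = 1/12 × (4.16064e+08 − 6144.00) = 3.46715e+07.
Partial sum through k=1: 1.48792e+10.
k=2: B_{4}/(4)! × [f^{(3)}(37) − f^{(3)}(4)] = −1/720 × (6.07836e+06 − 7680.00) = -8431.50.
Partial sum through k=2: 1.48792e+10.
k=3: B_{6}/(6)! × [f^{(5)}(37) − f^{(5)}(4)] = 1/30240 × (26640.0 − 2880.00) = 0.785714.
Partial sum through k=3: 1.48792e+10.
k=4: B_{8}/(8)! × [f^{(7)}(37) − f^{(7)}(4)] = −1/1209600 × (0.00000 − 0.00000) = 0.00000.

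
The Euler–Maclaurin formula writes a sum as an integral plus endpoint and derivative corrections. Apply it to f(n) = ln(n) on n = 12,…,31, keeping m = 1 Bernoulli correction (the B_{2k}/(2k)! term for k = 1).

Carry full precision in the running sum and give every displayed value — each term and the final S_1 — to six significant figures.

S_1 ≈ 60.5899

The integral term ∫_12^31 ln(x) dx = 57.6347.
Boundary: ½(f(12) + f(31)) = ½(2.48491 + 3.43399) = 2.95945.
So far: 60.5942.
Order-1 term: 1/12 · (0.0322581 − 0.0833333) = -0.00425627.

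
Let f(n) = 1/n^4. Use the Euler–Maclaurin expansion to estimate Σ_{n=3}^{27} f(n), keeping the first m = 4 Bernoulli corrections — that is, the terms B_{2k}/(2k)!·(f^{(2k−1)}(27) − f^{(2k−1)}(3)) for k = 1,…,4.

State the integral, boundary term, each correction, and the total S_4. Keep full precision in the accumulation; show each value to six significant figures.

S_4 ≈ 0.0198065

∫_3^27 1/x^4 dx evaluates to 0.0123287.
Boundary: ½(f(3) + f(27)) = ½(0.0123457 + 1.88168e-06) = 0.00617378.
So far: 0.0185025.
Correction k=1: B_{2}/2! · (f^{(1)}(27) − f^{(1)}(3)) = 1/12 · (-2.78767e-07 − (-0.0164609)) = 0.00137172.
After k=1: 0.0198742.
Correction k=2: B_{4}/4! · (f^{(3)}(27) − f^{(3)}(3)) = −1/720 · (-1.14719e-08 − (-0.0548697)) = -7.62079e-05.
After k=2: 0.0197980.
Correction k=3: B_{6}/6! · (f^{(5)}(27) − f^{(5)}(3)) = 1/30240 · (-8.81242e-10 − (-0.341411)) = 1.12901e-05.
After k=3: 0.0198093.
Correction k=4: B_{8}/8! · (f^{(7)}(27) − f^{(7)}(3)) = −1/1209600 · (-1.08795e-10 − (-3.41411)) = -2.82251e-06.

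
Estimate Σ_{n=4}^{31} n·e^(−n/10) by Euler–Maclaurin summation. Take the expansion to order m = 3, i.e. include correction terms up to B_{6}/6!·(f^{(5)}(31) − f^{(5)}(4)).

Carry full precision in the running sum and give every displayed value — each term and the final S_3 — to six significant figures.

Integral: ∫_4^31 x·e^(−x/10) dx = 75.3746.
Endpoint term: (f(4) + f(31))/2 = (2.68128 + 1.39653)/2 = 2.03890.
Integral + boundary = 77.4135.
k=1: B_{2}/(2)! × [f^{(1)}(31) − f^{(1)}(4)] = 1/12 × (-0.0946033 − 0.402192) = -0.0413996.
Running total after k=1: 77.3721.
k=2: B_{4}/(4)! × [f^{(3)}(31) − f^{(3)}(4)] = −1/720 × (-4.50492e-05 − 0.0174283) = 2.42686e-05.
Running total after k=2: 77.3722.
k=3: B_{6}/(6)! × [f^{(5)}(31) − f^{(5)}(4)] = 1/30240 × (8.55935e-06 − 0.000308347) = -9.91362e-09.

S_3 ≈ 77.3722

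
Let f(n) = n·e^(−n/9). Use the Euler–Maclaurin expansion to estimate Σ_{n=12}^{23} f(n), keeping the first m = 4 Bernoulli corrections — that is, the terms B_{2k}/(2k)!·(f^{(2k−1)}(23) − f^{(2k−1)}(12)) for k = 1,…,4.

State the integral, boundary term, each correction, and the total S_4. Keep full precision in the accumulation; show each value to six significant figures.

S_4 ≈ 29.9287

∫_12^23 x·e^(−x/9) dx evaluates to 27.4569.
½[f(12) + f(23)] = ½[3.16317 + 1.78593] = 2.47455.
Running total after boundary: 29.9315.
k=1: B_{2}/(2)! × [f^{(1)}(23) − f^{(1)}(12)] = 1/12 × (-0.120787 − (-0.0878657)) = -0.00274348.
Running total after k=1: 29.9287.
k=2: B_{4}/(4)! × [f^{(3)}(23) − f^{(3)}(12)] = −1/720 × (0.000426058 − 0.00542381) = 6.94132e-06.
Running total after k=2: 29.9287.
k=3: B_{6}/(6)! × [f^{(5)}(23) − f^{(5)}(12)] = 1/30240 × (2.89299e-05 − 0.000147313) = -3.91480e-09.
Running total after k=3: 29.9287.
k=4: B_{8}/(8)! × [f^{(7)}(23) − f^{(7)}(12)] = −1/1209600 × (6.49380e-07 − 2.81069e-06) = 1.78680e-12.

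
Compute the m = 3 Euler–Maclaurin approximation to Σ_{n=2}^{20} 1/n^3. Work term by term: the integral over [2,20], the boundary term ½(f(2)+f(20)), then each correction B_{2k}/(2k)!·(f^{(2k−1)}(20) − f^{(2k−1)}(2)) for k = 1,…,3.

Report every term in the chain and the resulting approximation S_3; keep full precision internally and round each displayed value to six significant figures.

The integral term ∫_2^20 1/x^3 dx = 0.123750.
Endpoint term: (f(2) + f(20))/2 = (0.125000 + 0.000125000)/2 = 0.0625625.
So far: 0.186312.
Order-1 term: 1/12 · (-1.87500e-05 − (-0.187500)) = 0.0156234.
Partial sum through k=1: 0.201936.
Order-2 term: −1/720 · (-9.37500e-07 − (-0.937500)) = -0.00130208.
Partial sum through k=2: 0.200634.
Order-3 term: 1/30240 · (-9.84375e-08 − (-9.84375)) = 0.000325521.

S_3 ≈ 0.200959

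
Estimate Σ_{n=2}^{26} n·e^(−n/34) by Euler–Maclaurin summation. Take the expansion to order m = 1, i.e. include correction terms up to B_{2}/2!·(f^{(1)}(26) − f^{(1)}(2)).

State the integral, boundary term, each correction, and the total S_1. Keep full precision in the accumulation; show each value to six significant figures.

S_1 ≈ 211.445

Integral: ∫_2^26 x·e^(−x/34) dx = 204.516.
Endpoint term: (f(2) + f(26))/2 = (1.88575 + 12.1022)/2 = 6.99399.
Integral + boundary = 211.510.
k=1: B_{2}/(2)! × [f^{(1)}(26) − f^{(1)}(2)] = 1/12 × (0.109523 − 0.887410) = -0.0648240.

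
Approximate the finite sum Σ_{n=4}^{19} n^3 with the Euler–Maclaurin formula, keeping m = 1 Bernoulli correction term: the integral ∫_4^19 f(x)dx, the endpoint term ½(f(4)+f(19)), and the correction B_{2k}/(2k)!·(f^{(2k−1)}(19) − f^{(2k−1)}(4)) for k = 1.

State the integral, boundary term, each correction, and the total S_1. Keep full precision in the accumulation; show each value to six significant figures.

Integral: ∫_4^19 x^3 dx = 32516.2.
Endpoint term: (f(4) + f(19))/2 = (64.0000 + 6859.00)/2 = 3461.50.
Integral + boundary = 35977.8.
k=1: B_{2}/(2)! × [f^{(1)}(19) − f^{(1)}(4)] = 1/12 × (1083.00 − 48.0000) = 86.2500.

S_1 ≈ 36064.0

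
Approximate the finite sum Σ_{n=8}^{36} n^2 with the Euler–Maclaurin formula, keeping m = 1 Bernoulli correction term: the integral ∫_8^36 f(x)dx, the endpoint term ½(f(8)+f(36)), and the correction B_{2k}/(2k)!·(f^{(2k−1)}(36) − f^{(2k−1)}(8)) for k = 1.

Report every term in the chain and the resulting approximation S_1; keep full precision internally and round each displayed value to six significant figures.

Integral: ∫_8^36 x^2 dx = 15381.3.
Endpoint term: (f(8) + f(36))/2 = (64.0000 + 1296.00)/2 = 680.000.
Integral + boundary = 16061.3.
Correction k=1: B_{2}/2! · (f^{(1)}(36) − f^{(1)}(8)) = 1/12 · (72.0000 − 16.0000) = 4.66667.

S_1 ≈ 16066.0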